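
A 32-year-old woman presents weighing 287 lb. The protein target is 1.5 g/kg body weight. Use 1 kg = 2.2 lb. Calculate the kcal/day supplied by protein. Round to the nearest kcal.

783 kcal/day

Weight in kg = 287 ÷ 2.2 = 130.4545 kg.
Protein = 1.5 g/kg × 130.4545 kg = 195.6818 g/day.
Protein energy = 195.6818 g × 4 kcal/g = 782.7273 kcal/day.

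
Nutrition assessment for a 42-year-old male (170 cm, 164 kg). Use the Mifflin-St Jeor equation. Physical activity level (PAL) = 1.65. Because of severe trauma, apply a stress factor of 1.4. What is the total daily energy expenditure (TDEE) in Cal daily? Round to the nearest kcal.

5769 Cal daily

Mifflin-St Jeor (male): BMR = 10(164) + 6.25(170) − 5(42) + 5 = 1640 + 1062.5 − 210 + 5 = 2497.5 kcal/day.
TEE = BMR × activity factor = 2497.5 × 1.65 = 4120.875 kcal/day.
Apply stress factor: 4120.875 × 1.4 = 5769.225 kcal/day.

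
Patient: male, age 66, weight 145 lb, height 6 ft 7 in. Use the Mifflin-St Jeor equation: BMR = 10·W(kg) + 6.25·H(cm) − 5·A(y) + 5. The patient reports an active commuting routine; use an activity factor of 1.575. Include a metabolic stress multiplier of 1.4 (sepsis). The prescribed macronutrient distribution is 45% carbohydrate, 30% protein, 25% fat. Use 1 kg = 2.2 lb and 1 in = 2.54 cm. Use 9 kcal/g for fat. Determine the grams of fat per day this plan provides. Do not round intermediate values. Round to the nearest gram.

Convert to metric: weight = 145 ÷ 2.2 = 65.9091 kg; height = (6×12 + 7) × 2.54 = 79 × 2.54 = 200.66 cm.
Mifflin-St Jeor (male): BMR = 10(65.9091) + 6.25(200.66) − 5(66) + 5 = 659.0909 + 1254.125 − 330 + 5 = 1588.2159 kcal/day.
TEE = 1588.2159 × 1.575 = 2501.4401 kcal/day.
With stress factor 1.4: 2501.4401 × 1.4 = 3502.0161 kcal/day.
Fat energy = 25% × 3502.0161 = 875.504 kcal.
Fat = 875.504 ÷ 9 kcal/g = 97.2782 g.

97 g/day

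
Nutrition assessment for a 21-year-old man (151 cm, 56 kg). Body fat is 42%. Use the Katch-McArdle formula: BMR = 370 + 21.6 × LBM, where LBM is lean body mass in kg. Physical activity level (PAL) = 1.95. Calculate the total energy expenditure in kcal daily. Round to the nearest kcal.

LBM = 56 × (1 − 0.42) = 32.48 kg. Katch-McArdle: BMR = 370 + 21.6 × 32.48 = 1071.568 kcal/day.
TEE = BMR × activity factor = 1071.568 × 1.95 = 2089.5576 kcal/day.

2090 kcal daily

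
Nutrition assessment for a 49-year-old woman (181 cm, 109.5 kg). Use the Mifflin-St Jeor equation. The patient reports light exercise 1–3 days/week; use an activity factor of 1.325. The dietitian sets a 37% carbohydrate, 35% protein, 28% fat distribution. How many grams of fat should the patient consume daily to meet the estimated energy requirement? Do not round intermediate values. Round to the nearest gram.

Mifflin-St Jeor (female): BMR = 10(109.5) + 6.25(181) − 5(49) − 161 = 1095 + 1131.25 − 245 − 161 = 1820.25 kcal/day.
TEE = 1820.25 × 1.325 = 2411.8313 kcal/day.
Fat energy = 28% × 2411.8313 = 675.3128 kcal.
Fat = 675.3128 ÷ 9 kcal/g = 75.0348 g.

75 g/day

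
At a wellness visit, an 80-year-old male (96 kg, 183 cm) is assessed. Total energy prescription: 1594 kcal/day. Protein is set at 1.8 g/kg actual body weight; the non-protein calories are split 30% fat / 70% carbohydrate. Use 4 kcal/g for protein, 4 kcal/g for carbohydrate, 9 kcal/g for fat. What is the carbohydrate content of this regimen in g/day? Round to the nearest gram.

Protein = 1.8 × 96 = 172.8 g → 172.8 × 4 = 691.2 kcal.
Non-protein calories = 1594 − 691.2 = 902.8 kcal.
Fat: 30% × 902.8 = 270.84 kcal; carbohydrate: 631.96 kcal.
Carbohydrate: 631.96 kcal ÷ 4 kcal/g = 157.99 g.

158 g/day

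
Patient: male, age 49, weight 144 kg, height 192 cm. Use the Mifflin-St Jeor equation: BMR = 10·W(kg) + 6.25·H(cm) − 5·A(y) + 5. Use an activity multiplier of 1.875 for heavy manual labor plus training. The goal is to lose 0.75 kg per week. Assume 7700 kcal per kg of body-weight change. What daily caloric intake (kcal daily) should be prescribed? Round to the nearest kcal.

3675 kcal daily

Mifflin-St Jeor (male): BMR = 10(144) + 6.25(192) − 5(49) + 5 = 1440 + 1200 − 245 + 5 = 2400 kcal/day.
TEE = 2400 × 1.875 = 4500 kcal/day.
Required daily deficit = 0.75 × 7700 ÷ 7 = 825 kcal/day.
Target intake = 4500 − 825 = 3675 kcal/day.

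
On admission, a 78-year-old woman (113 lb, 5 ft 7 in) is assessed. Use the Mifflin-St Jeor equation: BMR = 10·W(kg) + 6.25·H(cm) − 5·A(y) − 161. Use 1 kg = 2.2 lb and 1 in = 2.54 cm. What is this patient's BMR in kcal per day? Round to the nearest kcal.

1026 kcal per day

Convert to metric: weight = 113 ÷ 2.2 = 51.3636 kg; height = (5×12 + 7) × 2.54 = 67 × 2.54 = 170.18 cm.
Mifflin-St Jeor (female): BMR = 10(51.3636) + 6.25(170.18) − 5(78) − 161 = 513.6364 + 1063.625 − 390 − 161 = 1026.2614 kcal/day.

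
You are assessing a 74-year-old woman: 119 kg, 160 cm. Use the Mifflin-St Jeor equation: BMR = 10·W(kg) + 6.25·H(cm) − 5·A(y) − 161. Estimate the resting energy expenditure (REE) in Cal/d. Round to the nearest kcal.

1659 Cal/d

Mifflin-St Jeor (female): BMR = 10(119) + 6.25(160) − 5(74) − 161 = 1190 + 1000 − 370 − 161 = 1659 kcal/day.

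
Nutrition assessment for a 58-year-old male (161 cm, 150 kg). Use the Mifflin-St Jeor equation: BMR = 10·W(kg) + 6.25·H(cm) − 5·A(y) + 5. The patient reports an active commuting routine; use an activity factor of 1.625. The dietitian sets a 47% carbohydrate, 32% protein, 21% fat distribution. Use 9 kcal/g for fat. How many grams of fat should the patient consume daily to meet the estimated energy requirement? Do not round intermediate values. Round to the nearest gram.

84 g/day

Mifflin-St Jeor (male): BMR = 10(150) + 6.25(161) − 5(58) + 5 = 1500 + 1006.25 − 290 + 5 = 2221.25 kcal/day.
TEE = 2221.25 × 1.625 = 3609.5313 kcal/day.
Fat energy = 21% × 3609.5313 = 758.0016 kcal.
Fat = 758.0016 ÷ 9 kcal/g = 84.2224 g.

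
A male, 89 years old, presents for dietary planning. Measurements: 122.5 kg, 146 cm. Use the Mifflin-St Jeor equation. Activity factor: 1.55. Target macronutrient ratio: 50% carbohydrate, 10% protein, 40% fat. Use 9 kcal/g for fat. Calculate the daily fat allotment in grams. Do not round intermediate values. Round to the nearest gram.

117 g/day

Mifflin-St Jeor (male): BMR = 10(122.5) + 6.25(146) − 5(89) + 5 = 1225 + 912.5 − 445 + 5 = 1697.5 kcal/day.
TEE = 1697.5 × 1.55 = 2631.125 kcal/day.
Fat energy = 40% × 2631.125 = 1052.45 kcal.
Fat = 1052.45 ÷ 9 kcal/g = 116.9389 g.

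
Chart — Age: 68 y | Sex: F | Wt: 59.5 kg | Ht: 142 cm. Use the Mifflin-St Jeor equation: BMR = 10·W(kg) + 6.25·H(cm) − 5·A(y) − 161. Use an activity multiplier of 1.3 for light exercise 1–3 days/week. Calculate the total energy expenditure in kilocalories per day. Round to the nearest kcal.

1276 kilocalories per day

Mifflin-St Jeor (female): BMR = 10(59.5) + 6.25(142) − 5(68) − 161 = 595 + 887.5 − 340 − 161 = 981.5 kcal/day.
TEE = BMR × activity factor = 981.5 × 1.3 = 1275.95 kcal/day.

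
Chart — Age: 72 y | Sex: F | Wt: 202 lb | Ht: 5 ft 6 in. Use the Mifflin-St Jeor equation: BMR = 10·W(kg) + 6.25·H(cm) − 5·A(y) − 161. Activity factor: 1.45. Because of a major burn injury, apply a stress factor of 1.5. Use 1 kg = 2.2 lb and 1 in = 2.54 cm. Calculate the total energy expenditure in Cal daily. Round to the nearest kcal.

Convert to metric: weight = 202 ÷ 2.2 = 91.8182 kg; height = (5×12 + 6) × 2.54 = 66 × 2.54 = 167.64 cm.
Mifflin-St Jeor (female): BMR = 10(91.8182) + 6.25(167.64) − 5(72) − 161 = 918.1818 + 1047.75 − 360 − 161 = 1444.9318 kcal/day.
TEE = BMR × activity factor = 1444.9318 × 1.45 = 2095.1511 kcal/day.
Apply stress factor: 2095.1511 × 1.5 = 3142.7267 kcal/day.

3143 Cal daily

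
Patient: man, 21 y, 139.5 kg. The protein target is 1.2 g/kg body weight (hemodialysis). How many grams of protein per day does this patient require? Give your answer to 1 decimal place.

Protein = 1.2 g/kg × 139.5 kg = 167.4 g/day.

167.4 g/day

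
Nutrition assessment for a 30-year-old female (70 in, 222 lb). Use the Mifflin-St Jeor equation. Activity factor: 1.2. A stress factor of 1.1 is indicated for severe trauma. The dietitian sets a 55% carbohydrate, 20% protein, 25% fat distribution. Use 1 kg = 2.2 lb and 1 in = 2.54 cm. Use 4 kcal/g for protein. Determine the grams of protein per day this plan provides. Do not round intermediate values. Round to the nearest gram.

119 g/day

Convert to metric: weight = 222 ÷ 2.2 = 100.9091 kg; height = 70 × 2.54 = 177.8 cm.
Mifflin-St Jeor (female): BMR = 10(100.9091) + 6.25(177.8) − 5(30) − 161 = 1009.0909 + 1111.25 − 150 − 161 = 1809.3409 kcal/day.
TEE = 1809.3409 × 1.2 = 2171.2091 kcal/day.
With stress factor 1.1: 2171.2091 × 1.1 = 2388.33 kcal/day.
Protein energy = 20% × 2388.33 = 477.666 kcal.
Protein = 477.666 ÷ 4 kcal/g = 119.4165 g.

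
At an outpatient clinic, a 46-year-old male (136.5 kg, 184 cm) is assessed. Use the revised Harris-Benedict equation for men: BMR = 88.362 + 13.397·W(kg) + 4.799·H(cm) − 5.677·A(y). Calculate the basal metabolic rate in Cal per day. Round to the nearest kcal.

2539 Cal per day

Harris-Benedict: BMR = 88.362 + 13.397(136.5) + 4.799(184) − 5.677(46) = 2538.9265 kcal/day.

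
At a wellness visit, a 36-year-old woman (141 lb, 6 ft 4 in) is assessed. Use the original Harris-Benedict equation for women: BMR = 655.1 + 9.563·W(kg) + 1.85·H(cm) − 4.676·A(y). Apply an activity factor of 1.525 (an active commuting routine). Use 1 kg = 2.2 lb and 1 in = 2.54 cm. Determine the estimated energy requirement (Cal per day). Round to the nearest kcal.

2222 Cal per day

Convert to metric: weight = 141 ÷ 2.2 = 64.0909 kg; height = (6×12 + 4) × 2.54 = 76 × 2.54 = 193.04 cm.
Harris-Benedict: BMR = 655.1 + 9.563(64.0909) + 1.85(193.04) − 4.676(36) = 1456.7894 kcal/day.
TEE = BMR × activity factor = 1456.7894 × 1.525 = 2221.6038 kcal/day.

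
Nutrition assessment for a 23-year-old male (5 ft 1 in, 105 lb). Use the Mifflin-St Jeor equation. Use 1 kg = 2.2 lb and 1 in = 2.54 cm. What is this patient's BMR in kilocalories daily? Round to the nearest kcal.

1336 kilocalories daily

Convert to metric: weight = 105 ÷ 2.2 = 47.7273 kg; height = (5×12 + 1) × 2.54 = 61 × 2.54 = 154.94 cm.
Mifflin-St Jeor (male): BMR = 10(47.7273) + 6.25(154.94) − 5(23) + 5 = 477.2727 + 968.375 − 115 + 5 = 1335.6477 kcal/day.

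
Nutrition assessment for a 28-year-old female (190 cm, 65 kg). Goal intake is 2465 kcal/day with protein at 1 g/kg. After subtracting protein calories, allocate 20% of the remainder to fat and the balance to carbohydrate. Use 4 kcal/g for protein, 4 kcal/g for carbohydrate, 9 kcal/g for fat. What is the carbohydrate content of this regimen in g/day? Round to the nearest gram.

Protein = 1 × 65 = 65 g → 65 × 4 = 260 kcal.
Non-protein calories = 2465 − 260 = 2205 kcal.
Fat: 20% × 2205 = 441 kcal; carbohydrate: 1764 kcal.
Carbohydrate: 1764 kcal ÷ 4 kcal/g = 441 g.

441 g/day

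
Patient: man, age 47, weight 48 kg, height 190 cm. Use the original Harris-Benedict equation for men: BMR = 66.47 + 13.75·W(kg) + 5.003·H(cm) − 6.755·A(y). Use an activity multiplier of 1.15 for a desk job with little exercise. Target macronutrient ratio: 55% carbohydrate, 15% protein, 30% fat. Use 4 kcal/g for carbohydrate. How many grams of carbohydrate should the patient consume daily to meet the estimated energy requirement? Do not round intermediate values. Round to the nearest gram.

215 g/day

Harris-Benedict: BMR = 66.47 + 13.75(48) + 5.003(190) − 6.755(47) = 1359.555 kcal/day.
TEE = 1359.555 × 1.15 = 1563.4883 kcal/day.
Carbohydrate energy = 55% × 1563.4883 = 859.9185 kcal.
Carbohydrate = 859.9185 ÷ 4 kcal/g = 214.9796 g.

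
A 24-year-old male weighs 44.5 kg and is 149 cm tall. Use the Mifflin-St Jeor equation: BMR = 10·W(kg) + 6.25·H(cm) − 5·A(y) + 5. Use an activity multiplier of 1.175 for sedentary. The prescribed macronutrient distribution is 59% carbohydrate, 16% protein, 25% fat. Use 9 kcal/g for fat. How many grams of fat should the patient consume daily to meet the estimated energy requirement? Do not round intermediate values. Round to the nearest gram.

41 g/day

Mifflin-St Jeor (male): BMR = 10(44.5) + 6.25(149) − 5(24) + 5 = 445 + 931.25 − 120 + 5 = 1261.25 kcal/day.
TEE = 1261.25 × 1.175 = 1481.9688 kcal/day.
Fat energy = 25% × 1481.9688 = 370.4922 kcal.
Fat = 370.4922 ÷ 9 kcal/g = 41.1658 g.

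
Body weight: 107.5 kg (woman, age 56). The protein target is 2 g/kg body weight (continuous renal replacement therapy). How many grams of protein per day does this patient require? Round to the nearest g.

Protein = 2 g/kg × 107.5 kg = 215 g/day.

215 g/day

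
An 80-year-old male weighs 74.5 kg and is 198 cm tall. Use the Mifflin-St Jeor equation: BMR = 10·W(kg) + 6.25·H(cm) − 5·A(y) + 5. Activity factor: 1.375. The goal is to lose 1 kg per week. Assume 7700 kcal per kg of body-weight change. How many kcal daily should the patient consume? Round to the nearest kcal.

Mifflin-St Jeor (male): BMR = 10(74.5) + 6.25(198) − 5(80) + 5 = 745 + 1237.5 − 400 + 5 = 1587.5 kcal/day.
TEE = 1587.5 × 1.375 = 2182.8125 kcal/day.
Required daily deficit = 1 × 7700 ÷ 7 = 1100 kcal/day.
Target intake = 2182.8125 − 1100 = 1082.8125 kcal/day.

1083 kcal daily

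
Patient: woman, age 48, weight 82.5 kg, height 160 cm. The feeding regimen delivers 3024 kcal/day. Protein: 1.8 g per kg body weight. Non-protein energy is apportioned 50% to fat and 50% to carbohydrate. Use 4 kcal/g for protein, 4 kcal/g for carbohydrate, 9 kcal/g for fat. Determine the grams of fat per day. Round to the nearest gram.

Protein = 1.8 × 82.5 = 148.5 g → 148.5 × 4 = 594 kcal.
Non-protein calories = 3024 − 594 = 2430 kcal.
Fat: 50% × 2430 = 1215 kcal; carbohydrate: 1215 kcal.
Fat: 1215 kcal ÷ 9 kcal/g = 135 g.

135 g/day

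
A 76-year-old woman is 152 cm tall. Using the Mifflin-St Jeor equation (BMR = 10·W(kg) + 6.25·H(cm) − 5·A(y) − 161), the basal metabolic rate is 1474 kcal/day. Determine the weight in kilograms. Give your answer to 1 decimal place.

106.5 kg

1474 = 10·W + 6.25(152) − 5(76) − 161
10·W = 1474 − 409 = 1065, so W = 106.5 kg.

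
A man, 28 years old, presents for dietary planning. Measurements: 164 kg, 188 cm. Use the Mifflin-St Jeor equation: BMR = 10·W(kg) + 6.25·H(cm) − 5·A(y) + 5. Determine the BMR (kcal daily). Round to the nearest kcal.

Mifflin-St Jeor (male): BMR = 10(164) + 6.25(188) − 5(28) + 5 = 1640 + 1175 − 140 + 5 = 2680 kcal/day.

2680 kcal daily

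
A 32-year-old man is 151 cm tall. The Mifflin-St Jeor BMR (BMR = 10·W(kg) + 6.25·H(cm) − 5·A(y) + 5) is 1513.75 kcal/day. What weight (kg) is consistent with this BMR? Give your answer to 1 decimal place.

1513.75 = 10·W + 6.25(151) − 5(32) + 5
10·W = 1513.75 − 788.75 = 725, so W = 72.5 kg.

72.5 kg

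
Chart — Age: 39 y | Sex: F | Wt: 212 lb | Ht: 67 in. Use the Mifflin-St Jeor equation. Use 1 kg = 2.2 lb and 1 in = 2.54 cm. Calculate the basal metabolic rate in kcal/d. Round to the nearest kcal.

Convert to metric: weight = 212 ÷ 2.2 = 96.3636 kg; height = 67 × 2.54 = 170.18 cm.
Mifflin-St Jeor (female): BMR = 10(96.3636) + 6.25(170.18) − 5(39) − 161 = 963.6364 + 1063.625 − 195 − 161 = 1671.2614 kcal/day.

1671 kcal/d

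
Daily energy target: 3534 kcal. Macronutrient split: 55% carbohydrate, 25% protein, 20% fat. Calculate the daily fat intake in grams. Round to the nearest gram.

Fat energy = 20% × 3534 = 706.8 kcal.
At 9 kcal/g: 706.8 ÷ 9 = 78.5333 g.

79 g/day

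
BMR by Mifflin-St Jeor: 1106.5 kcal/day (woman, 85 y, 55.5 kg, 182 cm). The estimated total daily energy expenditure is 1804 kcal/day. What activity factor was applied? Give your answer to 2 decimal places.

1.63

Activity factor = TEE ÷ BMR = 1804 ÷ 1106.5 = 1.63.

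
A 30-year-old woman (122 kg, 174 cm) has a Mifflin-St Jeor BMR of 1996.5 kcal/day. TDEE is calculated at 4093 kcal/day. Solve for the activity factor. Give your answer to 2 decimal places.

2.05

Activity factor = TEE ÷ BMR = 4093 ÷ 1996.5 = 2.05.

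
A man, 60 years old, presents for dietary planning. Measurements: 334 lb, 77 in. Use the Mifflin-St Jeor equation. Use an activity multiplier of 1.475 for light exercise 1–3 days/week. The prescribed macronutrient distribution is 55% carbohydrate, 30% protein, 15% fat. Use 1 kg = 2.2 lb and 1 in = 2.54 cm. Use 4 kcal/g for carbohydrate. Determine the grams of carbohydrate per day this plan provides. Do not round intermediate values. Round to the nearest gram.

Convert to metric: weight = 334 ÷ 2.2 = 151.8182 kg; height = 77 × 2.54 = 195.58 cm.
Mifflin-St Jeor (male): BMR = 10(151.8182) + 6.25(195.58) − 5(60) + 5 = 1518.1818 + 1222.375 − 300 + 5 = 2445.5568 kcal/day.
TEE = 2445.5568 × 1.475 = 3607.1963 kcal/day.
Carbohydrate energy = 55% × 3607.1963 = 1983.958 kcal.
Carbohydrate = 1983.958 ÷ 4 kcal/g = 495.9895 g.

496 g/day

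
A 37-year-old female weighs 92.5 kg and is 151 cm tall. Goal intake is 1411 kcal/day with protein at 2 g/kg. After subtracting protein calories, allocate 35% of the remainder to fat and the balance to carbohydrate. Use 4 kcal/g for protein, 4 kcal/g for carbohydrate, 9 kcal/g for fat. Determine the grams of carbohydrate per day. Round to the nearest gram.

109 g/day

Protein = 2 × 92.5 = 185 g → 185 × 4 = 740 kcal.
Non-protein calories = 1411 − 740 = 671 kcal.
Fat: 35% × 671 = 234.85 kcal; carbohydrate: 436.15 kcal.
Carbohydrate: 436.15 kcal ÷ 4 kcal/g = 109.0375 g.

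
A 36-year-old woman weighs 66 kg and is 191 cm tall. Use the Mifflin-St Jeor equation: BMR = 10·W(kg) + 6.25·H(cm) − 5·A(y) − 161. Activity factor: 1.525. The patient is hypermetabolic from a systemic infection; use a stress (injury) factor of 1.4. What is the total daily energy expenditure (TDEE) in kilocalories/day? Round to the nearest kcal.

3230 kilocalories/day

Mifflin-St Jeor (female): BMR = 10(66) + 6.25(191) − 5(36) − 161 = 660 + 1193.75 − 180 − 161 = 1512.75 kcal/day.
TEE = BMR × activity factor = 1512.75 × 1.525 = 2306.9438 kcal/day.
Apply stress factor: 2306.9438 × 1.4 = 3229.7213 kcal/day.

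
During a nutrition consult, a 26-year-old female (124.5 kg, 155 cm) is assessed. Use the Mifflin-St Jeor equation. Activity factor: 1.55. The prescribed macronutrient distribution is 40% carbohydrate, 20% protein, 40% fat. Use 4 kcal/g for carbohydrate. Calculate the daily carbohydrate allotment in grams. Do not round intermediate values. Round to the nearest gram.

298 g/day

Mifflin-St Jeor (female): BMR = 10(124.5) + 6.25(155) − 5(26) − 161 = 1245 + 968.75 − 130 − 161 = 1922.75 kcal/day.
TEE = 1922.75 × 1.55 = 2980.2625 kcal/day.
Carbohydrate energy = 40% × 2980.2625 = 1192.105 kcal.
Carbohydrate = 1192.105 ÷ 4 kcal/g = 298.0263 g.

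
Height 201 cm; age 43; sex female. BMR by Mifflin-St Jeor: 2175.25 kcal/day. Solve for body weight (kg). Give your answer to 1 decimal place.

2175.25 = 10·W + 6.25(201) − 5(43) − 161
10·W = 2175.25 − 880.25 = 1295, so W = 129.5 kg.

129.5 kg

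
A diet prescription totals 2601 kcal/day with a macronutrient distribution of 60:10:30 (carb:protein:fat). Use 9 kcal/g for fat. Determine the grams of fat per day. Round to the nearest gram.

Fat energy = 30% × 2601 = 780.3 kcal.
At 9 kcal/g: 780.3 ÷ 9 = 86.7 g.

87 g/day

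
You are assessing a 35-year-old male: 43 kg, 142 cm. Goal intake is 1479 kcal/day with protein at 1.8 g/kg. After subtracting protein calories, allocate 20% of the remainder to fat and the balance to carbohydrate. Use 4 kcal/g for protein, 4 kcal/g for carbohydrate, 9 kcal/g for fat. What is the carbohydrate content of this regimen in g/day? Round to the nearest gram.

234 g/day

Protein = 1.8 × 43 = 77.4 g → 77.4 × 4 = 309.6 kcal.
Non-protein calories = 1479 − 309.6 = 1169.4 kcal.
Fat: 20% × 1169.4 = 233.88 kcal; carbohydrate: 935.52 kcal.
Carbohydrate: 935.52 kcal ÷ 4 kcal/g = 233.88 g.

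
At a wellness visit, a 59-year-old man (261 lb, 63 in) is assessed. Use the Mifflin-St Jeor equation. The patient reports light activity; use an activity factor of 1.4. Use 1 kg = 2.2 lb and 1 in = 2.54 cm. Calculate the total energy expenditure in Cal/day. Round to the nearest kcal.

2655 Cal/day

Convert to metric: weight = 261 ÷ 2.2 = 118.6364 kg; height = 63 × 2.54 = 160.02 cm.
Mifflin-St Jeor (male): BMR = 10(118.6364) + 6.25(160.02) − 5(59) + 5 = 1186.3636 + 1000.125 − 295 + 5 = 1896.4886 kcal/day.
TEE = BMR × activity factor = 1896.4886 × 1.4 = 2655.0841 kcal/day.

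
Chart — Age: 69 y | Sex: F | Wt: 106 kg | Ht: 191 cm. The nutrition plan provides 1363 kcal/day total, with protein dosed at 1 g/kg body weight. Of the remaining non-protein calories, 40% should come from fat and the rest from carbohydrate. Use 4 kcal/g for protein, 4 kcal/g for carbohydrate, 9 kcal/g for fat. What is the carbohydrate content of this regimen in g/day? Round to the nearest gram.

141 g/day

Protein = 1 × 106 = 106 g → 106 × 4 = 424 kcal.
Non-protein calories = 1363 − 424 = 939 kcal.
Fat: 40% × 939 = 375.6 kcal; carbohydrate: 563.4 kcal.
Carbohydrate: 563.4 kcal ÷ 4 kcal/g = 140.85 g.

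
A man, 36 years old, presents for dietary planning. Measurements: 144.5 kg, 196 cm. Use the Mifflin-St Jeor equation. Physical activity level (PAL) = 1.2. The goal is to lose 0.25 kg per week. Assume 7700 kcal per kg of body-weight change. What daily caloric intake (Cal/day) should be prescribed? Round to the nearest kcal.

Mifflin-St Jeor (male): BMR = 10(144.5) + 6.25(196) − 5(36) + 5 = 1445 + 1225 − 180 + 5 = 2495 kcal/day.
TEE = 2495 × 1.2 = 2994 kcal/day.
Required daily deficit = 0.25 × 7700 ÷ 7 = 275 kcal/day.
Target intake = 2994 − 275 = 2719 kcal/day.

2719 Cal/day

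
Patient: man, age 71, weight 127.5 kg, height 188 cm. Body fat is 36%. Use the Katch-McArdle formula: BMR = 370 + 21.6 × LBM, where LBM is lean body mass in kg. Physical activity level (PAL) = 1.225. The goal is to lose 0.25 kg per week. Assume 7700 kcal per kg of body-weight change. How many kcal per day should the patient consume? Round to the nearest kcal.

LBM = 127.5 × (1 − 0.36) = 81.6 kg. Katch-McArdle: BMR = 370 + 21.6 × 81.6 = 2132.56 kcal/day.
TEE = 2132.56 × 1.225 = 2612.386 kcal/day.
Required daily deficit = 0.25 × 7700 ÷ 7 = 275 kcal/day.
Target intake = 2612.386 − 275 = 2337.386 kcal/day.

2337 kcal per day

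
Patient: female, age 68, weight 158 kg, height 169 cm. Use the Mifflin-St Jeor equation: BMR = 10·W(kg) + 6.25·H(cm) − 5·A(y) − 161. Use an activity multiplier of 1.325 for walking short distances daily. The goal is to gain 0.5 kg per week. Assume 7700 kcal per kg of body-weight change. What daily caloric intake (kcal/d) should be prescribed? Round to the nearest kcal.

Mifflin-St Jeor (female): BMR = 10(158) + 6.25(169) − 5(68) − 161 = 1580 + 1056.25 − 340 − 161 = 2135.25 kcal/day.
TEE = 2135.25 × 1.325 = 2829.2063 kcal/day.
Required daily surplus = 0.5 × 7700 ÷ 7 = 550 kcal/day.
Target intake = 2829.2063 + 550 = 3379.2063 kcal/day.

3379 kcal/d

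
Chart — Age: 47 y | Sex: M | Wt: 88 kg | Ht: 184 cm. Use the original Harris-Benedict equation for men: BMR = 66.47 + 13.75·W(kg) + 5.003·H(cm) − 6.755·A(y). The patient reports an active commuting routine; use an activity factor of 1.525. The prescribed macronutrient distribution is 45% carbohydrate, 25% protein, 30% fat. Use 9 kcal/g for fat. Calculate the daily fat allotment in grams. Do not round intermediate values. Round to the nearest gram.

96 g/day

Harris-Benedict: BMR = 66.47 + 13.75(88) + 5.003(184) − 6.755(47) = 1879.537 kcal/day.
TEE = 1879.537 × 1.525 = 2866.2939 kcal/day.
Fat energy = 30% × 2866.2939 = 859.8882 kcal.
Fat = 859.8882 ÷ 9 kcal/g = 95.5431 g.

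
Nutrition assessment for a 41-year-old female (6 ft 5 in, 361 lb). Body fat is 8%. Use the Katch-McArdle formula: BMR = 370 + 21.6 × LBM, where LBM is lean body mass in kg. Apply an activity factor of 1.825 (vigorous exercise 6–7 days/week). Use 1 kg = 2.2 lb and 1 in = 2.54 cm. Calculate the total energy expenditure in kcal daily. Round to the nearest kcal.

Convert to metric: weight = 361 ÷ 2.2 = 164.0909 kg; height = (6×12 + 5) × 2.54 = 77 × 2.54 = 195.58 cm.
LBM = 164.0909 × (1 − 0.08) = 150.9636 kg. Katch-McArdle: BMR = 370 + 21.6 × 150.9636 = 3630.8145 kcal/day.
TEE = BMR × activity factor = 3630.8145 × 1.825 = 6626.2365 kcal/day.

6626 kcal daily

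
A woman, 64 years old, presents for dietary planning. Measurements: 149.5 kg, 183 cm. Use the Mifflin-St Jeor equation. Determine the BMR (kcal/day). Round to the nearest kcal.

Mifflin-St Jeor (female): BMR = 10(149.5) + 6.25(183) − 5(64) − 161 = 1495 + 1143.75 − 320 − 161 = 2157.75 kcal/day.

2158 kcal/day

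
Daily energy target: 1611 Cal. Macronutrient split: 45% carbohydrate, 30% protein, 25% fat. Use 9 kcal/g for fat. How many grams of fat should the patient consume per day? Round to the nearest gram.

45 g/day

Fat energy = 25% × 1611 = 402.75 kcal.
At 9 kcal/g: 402.75 ÷ 9 = 44.75 g.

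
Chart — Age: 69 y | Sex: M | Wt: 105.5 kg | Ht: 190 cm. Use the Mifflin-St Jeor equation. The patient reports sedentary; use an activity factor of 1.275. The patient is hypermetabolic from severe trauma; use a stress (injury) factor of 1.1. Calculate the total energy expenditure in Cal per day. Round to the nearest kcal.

2668 Cal per day

Mifflin-St Jeor (male): BMR = 10(105.5) + 6.25(190) − 5(69) + 5 = 1055 + 1187.5 − 345 + 5 = 1902.5 kcal/day.
TEE = BMR × activity factor = 1902.5 × 1.275 = 2425.6875 kcal/day.
Apply stress factor: 2425.6875 × 1.1 = 2668.2563 kcal/day.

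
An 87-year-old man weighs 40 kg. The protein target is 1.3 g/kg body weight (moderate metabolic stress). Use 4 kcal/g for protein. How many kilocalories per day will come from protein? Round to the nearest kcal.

208 kcal/day

Protein = 1.3 g/kg × 40 kg = 52 g/day.
Protein energy = 52 g × 4 kcal/g = 208 kcal/day.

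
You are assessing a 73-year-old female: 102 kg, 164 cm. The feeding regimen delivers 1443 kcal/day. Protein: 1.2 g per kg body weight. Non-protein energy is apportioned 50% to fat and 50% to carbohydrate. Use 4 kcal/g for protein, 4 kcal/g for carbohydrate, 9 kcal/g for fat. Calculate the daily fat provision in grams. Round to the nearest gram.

53 g/day

Protein = 1.2 × 102 = 122.4 g → 122.4 × 4 = 489.6 kcal.
Non-protein calories = 1443 − 489.6 = 953.4 kcal.
Fat: 50% × 953.4 = 476.7 kcal; carbohydrate: 476.7 kcal.
Fat: 476.7 kcal ÷ 9 kcal/g = 52.9667 g.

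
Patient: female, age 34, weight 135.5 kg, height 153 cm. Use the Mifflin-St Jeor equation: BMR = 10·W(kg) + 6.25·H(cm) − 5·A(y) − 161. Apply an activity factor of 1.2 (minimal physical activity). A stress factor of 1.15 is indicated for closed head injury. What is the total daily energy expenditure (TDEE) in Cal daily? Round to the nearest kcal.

2733 Cal daily

Mifflin-St Jeor (female): BMR = 10(135.5) + 6.25(153) − 5(34) − 161 = 1355 + 956.25 − 170 − 161 = 1980.25 kcal/day.
TEE = BMR × activity factor = 1980.25 × 1.2 = 2376.3 kcal/day.
Apply stress factor: 2376.3 × 1.15 = 2732.745 kcal/day.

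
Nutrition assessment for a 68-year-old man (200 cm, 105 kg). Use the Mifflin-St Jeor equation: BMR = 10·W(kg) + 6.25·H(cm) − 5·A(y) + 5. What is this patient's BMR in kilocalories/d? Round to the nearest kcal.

Mifflin-St Jeor (male): BMR = 10(105) + 6.25(200) − 5(68) + 5 = 1050 + 1250 − 340 + 5 = 1965 kcal/day.

1965 kilocalories/d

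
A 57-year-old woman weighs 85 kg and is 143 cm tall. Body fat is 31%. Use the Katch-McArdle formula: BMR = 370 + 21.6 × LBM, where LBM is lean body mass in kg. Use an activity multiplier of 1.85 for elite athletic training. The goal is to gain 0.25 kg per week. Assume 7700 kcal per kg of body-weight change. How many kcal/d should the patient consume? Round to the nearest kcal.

3303 kcal/d

LBM = 85 × (1 − 0.31) = 58.65 kg. Katch-McArdle: BMR = 370 + 21.6 × 58.65 = 1636.84 kcal/day.
TEE = 1636.84 × 1.85 = 3028.154 kcal/day.
Required daily surplus = 0.25 × 7700 ÷ 7 = 275 kcal/day.
Target intake = 3028.154 + 275 = 3303.154 kcal/day.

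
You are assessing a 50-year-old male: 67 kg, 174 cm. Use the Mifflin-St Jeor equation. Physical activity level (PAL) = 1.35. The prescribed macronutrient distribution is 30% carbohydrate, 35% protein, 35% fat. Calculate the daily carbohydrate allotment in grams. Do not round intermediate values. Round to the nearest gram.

153 g/day

Mifflin-St Jeor (male): BMR = 10(67) + 6.25(174) − 5(50) + 5 = 670 + 1087.5 − 250 + 5 = 1512.5 kcal/day.
TEE = 1512.5 × 1.35 = 2041.875 kcal/day.
Carbohydrate energy = 30% × 2041.875 = 612.5625 kcal.
Carbohydrate = 612.5625 ÷ 4 kcal/g = 153.1406 g.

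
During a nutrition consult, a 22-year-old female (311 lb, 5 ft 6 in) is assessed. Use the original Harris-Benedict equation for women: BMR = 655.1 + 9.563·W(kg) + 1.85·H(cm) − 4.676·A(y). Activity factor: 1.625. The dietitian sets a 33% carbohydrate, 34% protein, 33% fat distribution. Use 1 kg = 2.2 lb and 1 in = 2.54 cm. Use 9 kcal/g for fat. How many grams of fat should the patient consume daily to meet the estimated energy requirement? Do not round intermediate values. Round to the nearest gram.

Convert to metric: weight = 311 ÷ 2.2 = 141.3636 kg; height = (5×12 + 6) × 2.54 = 66 × 2.54 = 167.64 cm.
Harris-Benedict: BMR = 655.1 + 9.563(141.3636) + 1.85(167.64) − 4.676(22) = 2214.2225 kcal/day.
TEE = 2214.2225 × 1.625 = 3598.1115 kcal/day.
Fat energy = 33% × 3598.1115 = 1187.3768 kcal.
Fat = 1187.3768 ÷ 9 kcal/g = 131.9308 g.

132 g/day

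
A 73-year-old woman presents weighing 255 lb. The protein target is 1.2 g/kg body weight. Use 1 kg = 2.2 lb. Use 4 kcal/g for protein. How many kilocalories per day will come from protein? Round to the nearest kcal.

556 kcal/day

Weight in kg = 255 ÷ 2.2 = 115.9091 kg.
Protein = 1.2 g/kg × 115.9091 kg = 139.0909 g/day.
Protein energy = 139.0909 g × 4 kcal/g = 556.3636 kcal/day.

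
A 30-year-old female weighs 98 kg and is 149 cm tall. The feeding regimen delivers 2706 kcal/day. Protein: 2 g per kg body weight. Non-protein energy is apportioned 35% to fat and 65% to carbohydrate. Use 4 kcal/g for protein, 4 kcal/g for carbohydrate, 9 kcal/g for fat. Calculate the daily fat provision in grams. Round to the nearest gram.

Protein = 2 × 98 = 196 g → 196 × 4 = 784 kcal.
Non-protein calories = 2706 − 784 = 1922 kcal.
Fat: 35% × 1922 = 672.7 kcal; carbohydrate: 1249.3 kcal.
Fat: 672.7 kcal ÷ 9 kcal/g = 74.7444 g.

75 g/day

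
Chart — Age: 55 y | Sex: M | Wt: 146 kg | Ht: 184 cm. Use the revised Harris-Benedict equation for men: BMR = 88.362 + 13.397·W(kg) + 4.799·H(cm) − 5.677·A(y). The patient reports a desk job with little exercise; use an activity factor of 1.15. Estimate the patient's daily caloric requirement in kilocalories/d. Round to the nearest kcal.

3007 kilocalories/d

Harris-Benedict: BMR = 88.362 + 13.397(146) + 4.799(184) − 5.677(55) = 2615.105 kcal/day.
TEE = BMR × activity factor = 2615.105 × 1.15 = 3007.3708 kcal/day.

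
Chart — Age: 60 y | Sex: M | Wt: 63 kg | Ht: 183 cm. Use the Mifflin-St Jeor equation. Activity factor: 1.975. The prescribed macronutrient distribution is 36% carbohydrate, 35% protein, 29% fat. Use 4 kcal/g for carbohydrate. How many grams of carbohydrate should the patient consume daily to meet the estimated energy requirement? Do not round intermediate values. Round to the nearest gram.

Mifflin-St Jeor (male): BMR = 10(63) + 6.25(183) − 5(60) + 5 = 630 + 1143.75 − 300 + 5 = 1478.75 kcal/day.
TEE = 1478.75 × 1.975 = 2920.5313 kcal/day.
Carbohydrate energy = 36% × 2920.5313 = 1051.3913 kcal.
Carbohydrate = 1051.3913 ÷ 4 kcal/g = 262.8478 g.

263 g/day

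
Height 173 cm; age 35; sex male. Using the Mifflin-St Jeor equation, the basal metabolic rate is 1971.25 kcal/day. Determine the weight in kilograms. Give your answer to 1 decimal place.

106.0 kg

1971.25 = 10·W + 6.25(173) − 5(35) + 5
10·W = 1971.25 − 911.25 = 1060, so W = 106 kg.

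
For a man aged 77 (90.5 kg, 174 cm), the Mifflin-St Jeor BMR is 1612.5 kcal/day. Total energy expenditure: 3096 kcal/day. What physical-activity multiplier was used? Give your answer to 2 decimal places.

Activity factor = TEE ÷ BMR = 3096 ÷ 1612.5 = 1.92.

1.92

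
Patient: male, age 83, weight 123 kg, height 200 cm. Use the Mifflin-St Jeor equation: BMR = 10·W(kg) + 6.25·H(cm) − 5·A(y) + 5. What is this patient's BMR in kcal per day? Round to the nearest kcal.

2070 kcal per day

Mifflin-St Jeor (male): BMR = 10(123) + 6.25(200) − 5(83) + 5 = 1230 + 1250 − 415 + 5 = 2070 kcal/day.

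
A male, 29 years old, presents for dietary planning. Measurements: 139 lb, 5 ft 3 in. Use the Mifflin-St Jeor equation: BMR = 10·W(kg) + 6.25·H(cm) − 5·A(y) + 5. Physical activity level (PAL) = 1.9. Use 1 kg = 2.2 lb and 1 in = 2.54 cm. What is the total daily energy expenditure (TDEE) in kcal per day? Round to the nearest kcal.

2835 kcal per day

Convert to metric: weight = 139 ÷ 2.2 = 63.1818 kg; height = (5×12 + 3) × 2.54 = 63 × 2.54 = 160.02 cm.
Mifflin-St Jeor (male): BMR = 10(63.1818) + 6.25(160.02) − 5(29) + 5 = 631.8182 + 1000.125 − 145 + 5 = 1491.9432 kcal/day.
TEE = BMR × activity factor = 1491.9432 × 1.9 = 2834.692 kcal/day.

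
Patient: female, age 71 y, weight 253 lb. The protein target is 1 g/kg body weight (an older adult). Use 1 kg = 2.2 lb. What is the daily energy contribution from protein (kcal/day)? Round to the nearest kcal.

Weight in kg = 253 ÷ 2.2 = 115 kg.
Protein = 1 g/kg × 115 kg = 115 g/day.
Protein energy = 115 g × 4 kcal/g = 460 kcal/day.

460 kcal/day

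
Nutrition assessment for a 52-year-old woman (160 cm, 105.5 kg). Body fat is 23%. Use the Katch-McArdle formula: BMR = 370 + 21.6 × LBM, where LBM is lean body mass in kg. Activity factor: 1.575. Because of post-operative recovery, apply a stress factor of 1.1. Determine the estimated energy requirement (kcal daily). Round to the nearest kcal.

3681 kcal daily

LBM = 105.5 × (1 − 0.23) = 81.235 kg. Katch-McArdle: BMR = 370 + 21.6 × 81.235 = 2124.676 kcal/day.
TEE = BMR × activity factor = 2124.676 × 1.575 = 3346.3647 kcal/day.
Apply stress factor: 3346.3647 × 1.1 = 3681.0012 kcal/day.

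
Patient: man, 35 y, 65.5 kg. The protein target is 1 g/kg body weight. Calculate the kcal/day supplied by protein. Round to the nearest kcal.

262 kcal/day

Protein = 1 g/kg × 65.5 kg = 65.5 g/day.
Protein energy = 65.5 g × 4 kcal/g = 262 kcal/day.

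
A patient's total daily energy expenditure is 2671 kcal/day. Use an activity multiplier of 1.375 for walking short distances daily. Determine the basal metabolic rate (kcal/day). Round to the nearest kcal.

BMR = TEE ÷ activity factor = 2671 ÷ 1.375 = 1942.5455 kcal/day.

1943 kcal/day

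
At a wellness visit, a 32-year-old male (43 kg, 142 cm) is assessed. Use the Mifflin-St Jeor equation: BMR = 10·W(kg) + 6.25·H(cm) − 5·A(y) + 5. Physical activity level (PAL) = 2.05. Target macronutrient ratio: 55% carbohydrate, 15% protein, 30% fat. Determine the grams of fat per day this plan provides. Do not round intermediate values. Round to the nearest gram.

Mifflin-St Jeor (male): BMR = 10(43) + 6.25(142) − 5(32) + 5 = 430 + 887.5 − 160 + 5 = 1162.5 kcal/day.
TEE = 1162.5 × 2.05 = 2383.125 kcal/day.
Fat energy = 30% × 2383.125 = 714.9375 kcal.
Fat = 714.9375 ÷ 9 kcal/g = 79.4375 g.

79 g/day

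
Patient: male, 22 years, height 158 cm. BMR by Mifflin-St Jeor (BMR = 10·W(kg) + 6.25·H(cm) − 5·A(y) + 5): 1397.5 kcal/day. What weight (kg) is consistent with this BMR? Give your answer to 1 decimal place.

51.5 kg

1397.5 = 10·W + 6.25(158) − 5(22) + 5
10·W = 1397.5 − 882.5 = 515, so W = 51.5 kg.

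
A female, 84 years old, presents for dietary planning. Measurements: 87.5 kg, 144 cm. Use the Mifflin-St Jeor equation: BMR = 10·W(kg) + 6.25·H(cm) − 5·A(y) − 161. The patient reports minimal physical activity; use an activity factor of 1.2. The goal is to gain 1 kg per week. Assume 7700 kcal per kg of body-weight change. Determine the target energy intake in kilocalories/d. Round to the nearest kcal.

2533 kilocalories/d

Mifflin-St Jeor (female): BMR = 10(87.5) + 6.25(144) − 5(84) − 161 = 875 + 900 − 420 − 161 = 1194 kcal/day.
TEE = 1194 × 1.2 = 1432.8 kcal/day.
Required daily surplus = 1 × 7700 ÷ 7 = 1100 kcal/day.
Target intake = 1432.8 + 1100 = 2532.8 kcal/day.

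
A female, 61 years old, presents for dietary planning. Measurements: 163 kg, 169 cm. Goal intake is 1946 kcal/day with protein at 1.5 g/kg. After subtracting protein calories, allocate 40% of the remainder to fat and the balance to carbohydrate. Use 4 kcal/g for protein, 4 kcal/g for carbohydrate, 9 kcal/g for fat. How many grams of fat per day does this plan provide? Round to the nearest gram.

Protein = 1.5 × 163 = 244.5 g → 244.5 × 4 = 978 kcal.
Non-protein calories = 1946 − 978 = 968 kcal.
Fat: 40% × 968 = 387.2 kcal; carbohydrate: 580.8 kcal.
Fat: 387.2 kcal ÷ 9 kcal/g = 43.0222 g.

43 g/day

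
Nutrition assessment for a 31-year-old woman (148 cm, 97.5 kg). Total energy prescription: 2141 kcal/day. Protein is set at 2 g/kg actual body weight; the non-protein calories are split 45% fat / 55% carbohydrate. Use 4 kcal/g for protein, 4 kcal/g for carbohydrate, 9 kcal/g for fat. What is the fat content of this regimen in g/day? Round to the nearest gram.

68 g/day

Protein = 2 × 97.5 = 195 g → 195 × 4 = 780 kcal.
Non-protein calories = 2141 − 780 = 1361 kcal.
Fat: 45% × 1361 = 612.45 kcal; carbohydrate: 748.55 kcal.
Fat: 612.45 kcal ÷ 9 kcal/g = 68.05 g.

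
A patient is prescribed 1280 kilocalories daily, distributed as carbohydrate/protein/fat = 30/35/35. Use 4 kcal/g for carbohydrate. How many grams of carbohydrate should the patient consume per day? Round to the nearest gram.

Carbohydrate energy = 30% × 1280 = 384 kcal.
At 4 kcal/g: 384 ÷ 4 = 96 g.

96 g/day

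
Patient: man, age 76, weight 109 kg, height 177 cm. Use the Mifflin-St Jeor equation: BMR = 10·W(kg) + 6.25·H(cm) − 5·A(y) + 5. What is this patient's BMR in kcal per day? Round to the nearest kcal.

Mifflin-St Jeor (male): BMR = 10(109) + 6.25(177) − 5(76) + 5 = 1090 + 1106.25 − 380 + 5 = 1821.25 kcal/day.

1821 kcal per day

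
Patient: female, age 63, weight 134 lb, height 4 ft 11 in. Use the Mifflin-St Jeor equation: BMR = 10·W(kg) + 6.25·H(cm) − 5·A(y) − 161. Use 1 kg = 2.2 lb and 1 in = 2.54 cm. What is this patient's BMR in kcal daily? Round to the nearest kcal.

1070 kcal daily

Convert to metric: weight = 134 ÷ 2.2 = 60.9091 kg; height = (4×12 + 11) × 2.54 = 59 × 2.54 = 149.86 cm.
Mifflin-St Jeor (female): BMR = 10(60.9091) + 6.25(149.86) − 5(63) − 161 = 609.0909 + 936.625 − 315 − 161 = 1069.7159 kcal/day.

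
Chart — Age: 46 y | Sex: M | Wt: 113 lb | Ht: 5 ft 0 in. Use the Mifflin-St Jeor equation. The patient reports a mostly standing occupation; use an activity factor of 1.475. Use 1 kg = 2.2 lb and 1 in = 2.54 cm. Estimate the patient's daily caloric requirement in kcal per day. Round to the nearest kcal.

1831 kcal per day

Convert to metric: weight = 113 ÷ 2.2 = 51.3636 kg; height = (5×12 + 0) × 2.54 = 60 × 2.54 = 152.4 cm.
Mifflin-St Jeor (male): BMR = 10(51.3636) + 6.25(152.4) − 5(46) + 5 = 513.6364 + 952.5 − 230 + 5 = 1241.1364 kcal/day.
TEE = BMR × activity factor = 1241.1364 × 1.475 = 1830.6761 kcal/day.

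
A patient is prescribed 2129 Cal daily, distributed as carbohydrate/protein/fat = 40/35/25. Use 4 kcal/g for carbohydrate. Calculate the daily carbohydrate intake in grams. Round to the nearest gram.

213 g/day

Carbohydrate energy = 40% × 2129 = 851.6 kcal.
At 4 kcal/g: 851.6 ÷ 4 = 212.9 g.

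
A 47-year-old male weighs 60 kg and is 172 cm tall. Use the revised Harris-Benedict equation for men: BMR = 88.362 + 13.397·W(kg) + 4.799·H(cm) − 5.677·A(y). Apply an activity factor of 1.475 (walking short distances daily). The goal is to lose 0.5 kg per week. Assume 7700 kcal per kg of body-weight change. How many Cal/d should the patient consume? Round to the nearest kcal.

1590 Cal/d

Harris-Benedict: BMR = 88.362 + 13.397(60) + 4.799(172) − 5.677(47) = 1450.791 kcal/day.
TEE = 1450.791 × 1.475 = 2139.9167 kcal/day.
Required daily deficit = 0.5 × 7700 ÷ 7 = 550 kcal/day.
Target intake = 2139.9167 − 550 = 1589.9167 kcal/day.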